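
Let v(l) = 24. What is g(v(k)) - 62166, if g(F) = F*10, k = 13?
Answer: -61926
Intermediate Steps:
g(F) = 10*F
g(v(k)) - 62166 = 10*24 - 62166 = 240 - 62166 = -61926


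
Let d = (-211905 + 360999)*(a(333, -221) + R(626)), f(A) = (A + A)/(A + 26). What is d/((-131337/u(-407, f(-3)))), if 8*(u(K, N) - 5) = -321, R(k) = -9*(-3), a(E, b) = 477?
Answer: 293267898/14593 ≈ 20096.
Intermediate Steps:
f(A) = 2*A/(26 + A) (f(A) = (2*A)/(26 + A) = 2*A/(26 + A))
R(k) = 27
d = 75143376 (d = (-211905 + 360999)*(477 + 27) = 149094*504 = 75143376)
u(K, N) = -281/8 (u(K, N) = 5 + (1/8)*(-321) = 5 - 321/8 = -281/8)
d/((-131337/u(-407, f(-3)))) = 75143376/((-131337/(-281/8))) = 75143376/((-131337*(-8/281))) = 75143376/(1050696/281) = 75143376*(281/1050696) = 293267898/14593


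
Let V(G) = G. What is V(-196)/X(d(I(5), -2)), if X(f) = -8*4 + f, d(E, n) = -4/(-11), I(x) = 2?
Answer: 539/87 ≈ 6.1954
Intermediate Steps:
d(E, n) = 4/11 (d(E, n) = -4*(-1/11) = 4/11)
X(f) = -32 + f
V(-196)/X(d(I(5), -2)) = -196/(-32 + 4/11) = -196/(-348/11) = -196*(-11/348) = 539/87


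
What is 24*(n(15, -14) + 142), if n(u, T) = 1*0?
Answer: 3408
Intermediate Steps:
n(u, T) = 0
24*(n(15, -14) + 142) = 24*(0 + 142) = 24*142 = 3408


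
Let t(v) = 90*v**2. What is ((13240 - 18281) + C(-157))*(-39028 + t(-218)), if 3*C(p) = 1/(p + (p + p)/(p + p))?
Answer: -2499638598737/117 ≈ -2.1364e+10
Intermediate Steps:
C(p) = 1/(3*(1 + p)) (C(p) = 1/(3*(p + (p + p)/(p + p))) = 1/(3*(p + (2*p)/((2*p)))) = 1/(3*(p + (2*p)*(1/(2*p)))) = 1/(3*(p + 1)) = 1/(3*(1 + p)))
((13240 - 18281) + C(-157))*(-39028 + t(-218)) = ((13240 - 18281) + 1/(3*(1 - 157)))*(-39028 + 90*(-218)**2) = (-5041 + (1/3)/(-156))*(-39028 + 90*47524) = (-5041 + (1/3)*(-1/156))*(-39028 + 4277160) = (-5041 - 1/468)*4238132 = -2359189/468*4238132 = -2499638598737/117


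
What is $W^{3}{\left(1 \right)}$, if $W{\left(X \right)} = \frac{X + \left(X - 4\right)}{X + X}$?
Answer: $-1$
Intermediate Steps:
$W{\left(X \right)} = \frac{-4 + 2 X}{2 X}$ ($W{\left(X \right)} = \frac{X + \left(X - 4\right)}{2 X} = \left(X + \left(-4 + X\right)\right) \frac{1}{2 X} = \left(-4 + 2 X\right) \frac{1}{2 X} = \frac{-4 + 2 X}{2 X}$)
$W^{3}{\left(1 \right)} = \left(\frac{-2 + 1}{1}\right)^{3} = \left(1 \left(-1\right)\right)^{3} = \left(-1\right)^{3} = -1$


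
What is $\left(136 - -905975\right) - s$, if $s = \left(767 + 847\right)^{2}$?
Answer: $-1698885$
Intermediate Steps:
$s = 2604996$ ($s = 1614^{2} = 2604996$)
$\left(136 - -905975\right) - s = \left(136 - -905975\right) - 2604996 = \left(136 + 905975\right) - 2604996 = 906111 - 2604996 = -1698885$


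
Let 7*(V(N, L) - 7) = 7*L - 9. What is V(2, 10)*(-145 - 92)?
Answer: -26070/7 ≈ -3724.3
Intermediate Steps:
V(N, L) = 40/7 + L (V(N, L) = 7 + (7*L - 9)/7 = 7 + (-9 + 7*L)/7 = 7 + (-9/7 + L) = 40/7 + L)
V(2, 10)*(-145 - 92) = (40/7 + 10)*(-145 - 92) = (110/7)*(-237) = -26070/7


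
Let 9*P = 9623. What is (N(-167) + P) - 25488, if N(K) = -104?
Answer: -220705/9 ≈ -24523.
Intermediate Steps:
P = 9623/9 (P = (1/9)*9623 = 9623/9 ≈ 1069.2)
(N(-167) + P) - 25488 = (-104 + 9623/9) - 25488 = 8687/9 - 25488 = -220705/9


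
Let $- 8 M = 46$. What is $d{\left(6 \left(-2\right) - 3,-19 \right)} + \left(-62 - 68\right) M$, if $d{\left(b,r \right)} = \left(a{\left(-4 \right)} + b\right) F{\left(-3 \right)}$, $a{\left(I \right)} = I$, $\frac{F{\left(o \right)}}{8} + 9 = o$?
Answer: $\frac{5143}{2} \approx 2571.5$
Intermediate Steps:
$M = - \frac{23}{4}$ ($M = \left(- \frac{1}{8}\right) 46 = - \frac{23}{4} \approx -5.75$)
$F{\left(o \right)} = -72 + 8 o$
$d{\left(b,r \right)} = 384 - 96 b$ ($d{\left(b,r \right)} = \left(-4 + b\right) \left(-72 + 8 \left(-3\right)\right) = \left(-4 + b\right) \left(-72 - 24\right) = \left(-4 + b\right) \left(-96\right) = 384 - 96 b$)
$d{\left(6 \left(-2\right) - 3,-19 \right)} + \left(-62 - 68\right) M = \left(384 - 96 \left(6 \left(-2\right) - 3\right)\right) + \left(-62 - 68\right) \left(- \frac{23}{4}\right) = \left(384 - 96 \left(-12 - 3\right)\right) - - \frac{1495}{2} = \left(384 - -1440\right) + \frac{1495}{2} = \left(384 + 1440\right) + \frac{1495}{2} = 1824 + \frac{1495}{2} = \frac{5143}{2}$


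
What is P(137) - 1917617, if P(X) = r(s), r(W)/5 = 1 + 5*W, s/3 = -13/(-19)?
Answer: -36433653/19 ≈ -1.9176e+6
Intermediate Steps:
s = 39/19 (s = 3*(-13/(-19)) = 3*(-13*(-1/19)) = 3*(13/19) = 39/19 ≈ 2.0526)
r(W) = 5 + 25*W (r(W) = 5*(1 + 5*W) = 5 + 25*W)
P(X) = 1070/19 (P(X) = 5 + 25*(39/19) = 5 + 975/19 = 1070/19)
P(137) - 1917617 = 1070/19 - 1917617 = -36433653/19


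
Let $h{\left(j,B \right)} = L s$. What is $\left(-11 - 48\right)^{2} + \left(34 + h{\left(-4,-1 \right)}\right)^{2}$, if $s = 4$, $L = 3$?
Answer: $5597$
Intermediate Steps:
$h{\left(j,B \right)} = 12$ ($h{\left(j,B \right)} = 3 \cdot 4 = 12$)
$\left(-11 - 48\right)^{2} + \left(34 + h{\left(-4,-1 \right)}\right)^{2} = \left(-11 - 48\right)^{2} + \left(34 + 12\right)^{2} = \left(-59\right)^{2} + 46^{2} = 3481 + 2116 = 5597$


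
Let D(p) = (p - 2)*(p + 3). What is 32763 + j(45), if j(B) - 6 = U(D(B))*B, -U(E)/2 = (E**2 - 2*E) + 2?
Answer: -383004531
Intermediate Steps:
D(p) = (-2 + p)*(3 + p)
U(E) = -4 - 2*E**2 + 4*E (U(E) = -2*((E**2 - 2*E) + 2) = -2*(2 + E**2 - 2*E) = -4 - 2*E**2 + 4*E)
j(B) = 6 + B*(-28 - 2*(-6 + B + B**2)**2 + 4*B + 4*B**2) (j(B) = 6 + (-4 - 2*(-6 + B + B**2)**2 + 4*(-6 + B + B**2))*B = 6 + (-4 - 2*(-6 + B + B**2)**2 + (-24 + 4*B + 4*B**2))*B = 6 + (-28 - 2*(-6 + B + B**2)**2 + 4*B + 4*B**2)*B = 6 + B*(-28 - 2*(-6 + B + B**2)**2 + 4*B + 4*B**2))
32763 + j(45) = 32763 + (6 + 2*45*(-14 - (-6 + 45 + 45**2)**2 + 2*45 + 2*45**2)) = 32763 + (6 + 2*45*(-14 - (-6 + 45 + 2025)**2 + 90 + 2*2025)) = 32763 + (6 + 2*45*(-14 - 1*2064**2 + 90 + 4050)) = 32763 + (6 + 2*45*(-14 - 1*4260096 + 90 + 4050)) = 32763 + (6 + 2*45*(-14 - 4260096 + 90 + 4050)) = 32763 + (6 + 2*45*(-4255970)) = 32763 + (6 - 383037300) = 32763 - 383037294 = -383004531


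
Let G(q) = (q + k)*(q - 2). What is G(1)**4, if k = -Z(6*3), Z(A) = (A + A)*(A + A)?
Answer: 2812412850625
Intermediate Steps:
Z(A) = 4*A**2 (Z(A) = (2*A)*(2*A) = 4*A**2)
k = -1296 (k = -4*(6*3)**2 = -4*18**2 = -4*324 = -1*1296 = -1296)
G(q) = (-1296 + q)*(-2 + q) (G(q) = (q - 1296)*(q - 2) = (-1296 + q)*(-2 + q))
G(1)**4 = (2592 + 1**2 - 1298*1)**4 = (2592 + 1 - 1298)**4 = 1295**4 = 2812412850625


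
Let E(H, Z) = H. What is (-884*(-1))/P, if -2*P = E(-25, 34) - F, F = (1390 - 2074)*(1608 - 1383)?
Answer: -1768/153875 ≈ -0.011490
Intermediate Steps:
F = -153900 (F = -684*225 = -153900)
P = -153875/2 (P = -(-25 - 1*(-153900))/2 = -(-25 + 153900)/2 = -1/2*153875 = -153875/2 ≈ -76938.)
(-884*(-1))/P = (-884*(-1))/(-153875/2) = 884*(-2/153875) = -1768/153875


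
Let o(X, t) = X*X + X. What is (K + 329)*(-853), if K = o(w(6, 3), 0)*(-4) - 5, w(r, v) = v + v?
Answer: -133068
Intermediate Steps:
w(r, v) = 2*v
o(X, t) = X + X² (o(X, t) = X² + X = X + X²)
K = -173 (K = ((2*3)*(1 + 2*3))*(-4) - 5 = (6*(1 + 6))*(-4) - 5 = (6*7)*(-4) - 5 = 42*(-4) - 5 = -168 - 5 = -173)
(K + 329)*(-853) = (-173 + 329)*(-853) = 156*(-853) = -133068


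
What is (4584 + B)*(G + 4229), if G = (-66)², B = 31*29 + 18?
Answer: 47226085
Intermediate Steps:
B = 917 (B = 899 + 18 = 917)
G = 4356
(4584 + B)*(G + 4229) = (4584 + 917)*(4356 + 4229) = 5501*8585 = 47226085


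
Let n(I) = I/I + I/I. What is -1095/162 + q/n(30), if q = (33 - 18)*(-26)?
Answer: -10895/54 ≈ -201.76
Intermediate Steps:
n(I) = 2 (n(I) = 1 + 1 = 2)
q = -390 (q = 15*(-26) = -390)
-1095/162 + q/n(30) = -1095/162 - 390/2 = -1095*1/162 - 390*½ = -365/54 - 195 = -10895/54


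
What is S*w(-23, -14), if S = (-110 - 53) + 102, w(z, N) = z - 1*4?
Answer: 1647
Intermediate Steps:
w(z, N) = -4 + z (w(z, N) = z - 4 = -4 + z)
S = -61 (S = -163 + 102 = -61)
S*w(-23, -14) = -61*(-4 - 23) = -61*(-27) = 1647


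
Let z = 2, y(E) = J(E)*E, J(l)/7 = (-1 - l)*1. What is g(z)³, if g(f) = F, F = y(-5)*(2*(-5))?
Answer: 2744000000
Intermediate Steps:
J(l) = -7 - 7*l (J(l) = 7*((-1 - l)*1) = 7*(-1 - l) = -7 - 7*l)
y(E) = E*(-7 - 7*E) (y(E) = (-7 - 7*E)*E = E*(-7 - 7*E))
F = 1400 (F = (-7*(-5)*(1 - 5))*(2*(-5)) = -7*(-5)*(-4)*(-10) = -140*(-10) = 1400)
g(f) = 1400
g(z)³ = 1400³ = 2744000000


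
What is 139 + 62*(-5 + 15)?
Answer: 759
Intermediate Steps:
139 + 62*(-5 + 15) = 139 + 62*10 = 139 + 620 = 759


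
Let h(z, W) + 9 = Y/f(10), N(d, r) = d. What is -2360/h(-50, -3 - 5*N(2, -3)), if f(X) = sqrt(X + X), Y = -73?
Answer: -424800/3709 + 344560*sqrt(5)/3709 ≈ 93.195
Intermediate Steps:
f(X) = sqrt(2)*sqrt(X) (f(X) = sqrt(2*X) = sqrt(2)*sqrt(X))
h(z, W) = -9 - 73*sqrt(5)/10
-2360/h(-50, -3 - 5*N(2, -3)) = -2360/(-9 - 73*sqrt(5)/10)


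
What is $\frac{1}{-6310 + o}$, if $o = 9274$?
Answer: $\frac{1}{2964} \approx 0.00033738$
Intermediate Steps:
$\frac{1}{-6310 + o} = \frac{1}{-6310 + 9274} = \frac{1}{2964}$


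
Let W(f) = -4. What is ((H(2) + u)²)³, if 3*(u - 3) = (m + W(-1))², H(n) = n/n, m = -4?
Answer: 192699928576/729 ≈ 2.6433e+8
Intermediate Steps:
H(n) = 1
u = 73/3 (u = 3 + (-4 - 4)²/3 = 3 + (⅓)*(-8)² = 3 + (⅓)*64 = 3 + 64/3 = 73/3 ≈ 24.333)
((H(2) + u)²)³ = ((1 + 73/3)²)³ = ((76/3)²)³ = (5776/9)³ = 192699928576/729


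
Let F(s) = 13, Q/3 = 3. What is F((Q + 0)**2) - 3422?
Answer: -3409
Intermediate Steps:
Q = 9 (Q = 3*3 = 9)
F((Q + 0)**2) - 3422 = 13 - 3422 = -3409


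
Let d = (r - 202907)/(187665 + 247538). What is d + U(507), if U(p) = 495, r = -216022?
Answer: 215006556/435203 ≈ 494.04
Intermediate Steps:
d = -418929/435203 (d = (-216022 - 202907)/(187665 + 247538) = -418929/435203 ≈ -0.96261)
d + U(507) = -418929/435203 + 495 = 215006556/435203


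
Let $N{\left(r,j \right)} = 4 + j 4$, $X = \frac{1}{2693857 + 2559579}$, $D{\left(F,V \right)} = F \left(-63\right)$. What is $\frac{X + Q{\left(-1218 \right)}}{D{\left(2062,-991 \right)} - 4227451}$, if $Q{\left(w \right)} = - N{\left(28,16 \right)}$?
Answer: $\frac{357233647}{22891096128652} \approx 1.5606 \cdot 10^{-5}$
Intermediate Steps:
$D{\left(F,V \right)} = - 63 F$
$X = \frac{1}{5253436} \approx 1.9035 \cdot 10^{-7}$
$N{\left(r,j \right)} = 4 + 4 j$
$Q{\left(w \right)} = -68$ ($Q{\left(w \right)} = - (4 + 4 \cdot 16) = - (4 + 64) = \left(-1\right) 68 = -68$)
$\frac{X + Q{\left(-1218 \right)}}{D{\left(2062,-991 \right)} - 4227451} = \frac{\frac{1}{5253436} - 68}{\left(-63\right) 2062 - 4227451} = - \frac{357233647}{5253436 \left(-129906 - 4227451\right)} = - \frac{357233647}{5253436 \left(-4357357\right)} = \left(- \frac{357233647}{5253436}\right) \left(- \frac{1}{4357357}\right) = \frac{357233647}{22891096128652}$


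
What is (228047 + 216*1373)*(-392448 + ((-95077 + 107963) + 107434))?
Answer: -142762430720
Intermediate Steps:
(228047 + 216*1373)*(-392448 + ((-95077 + 107963) + 107434)) = (228047 + 296568)*(-392448 + (12886 + 107434)) = 524615*(-392448 + 120320) = 524615*(-272128) = -142762430720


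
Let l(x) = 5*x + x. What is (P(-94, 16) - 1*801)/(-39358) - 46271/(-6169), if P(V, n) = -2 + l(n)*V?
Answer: 1881756781/242799502 ≈ 7.7503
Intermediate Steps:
l(x) = 6*x
P(V, n) = -2 + 6*V*n (P(V, n) = -2 + (6*n)*V = -2 + 6*V*n)
(P(-94, 16) - 1*801)/(-39358) - 46271/(-6169) = ((-2 + 6*(-94)*16) - 1*801)/(-39358) - 46271/(-6169) = ((-2 - 9024) - 801)*(-1/39358) - 46271*(-1/6169) = (-9026 - 801)*(-1/39358) + 46271/6169 = -9827*(-1/39358) + 46271/6169 = 9827/39358 + 46271/6169 = 1881756781/242799502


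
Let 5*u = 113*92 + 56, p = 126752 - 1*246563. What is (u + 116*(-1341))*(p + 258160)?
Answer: -106159061472/5 ≈ -2.1232e+10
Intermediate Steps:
p = -119811 (p = 126752 - 246563 = -119811)
u = 10452/5 (u = (113*92 + 56)/5 = (10396 + 56)/5 = (⅕)*10452 = 10452/5 ≈ 2090.4)
(u + 116*(-1341))*(p + 258160) = (10452/5 + 116*(-1341))*(-119811 + 258160) = (10452/5 - 155556)*138349 = -767328/5*138349 = -106159061472/5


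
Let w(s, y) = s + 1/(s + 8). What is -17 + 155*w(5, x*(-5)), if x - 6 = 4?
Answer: 10009/13 ≈ 769.92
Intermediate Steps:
x = 10 (x = 6 + 4 = 10)
w(s, y) = s + 1/(8 + s)
-17 + 155*w(5, x*(-5)) = -17 + 155*((1 + 5² + 8*5)/(8 + 5)) = -17 + 155*((1 + 25 + 40)/13) = -17 + 155*((1/13)*66) = -17 + 155*(66/13) = -17 + 10230/13 = 10009/13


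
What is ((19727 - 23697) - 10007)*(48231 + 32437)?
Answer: -1127496636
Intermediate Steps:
((19727 - 23697) - 10007)*(48231 + 32437) = (-3970 - 10007)*80668 = -13977*80668 = -1127496636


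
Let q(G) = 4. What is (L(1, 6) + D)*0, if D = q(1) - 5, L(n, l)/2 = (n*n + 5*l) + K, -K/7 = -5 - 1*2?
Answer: 0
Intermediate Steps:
K = 49 (K = -7*(-5 - 1*2) = -7*(-5 - 2) = -7*(-7) = 49)
L(n, l) = 98 + 2*n² + 10*l (L(n, l) = 2*((n*n + 5*l) + 49) = 2*((n² + 5*l) + 49) = 2*(49 + n² + 5*l) = 98 + 2*n² + 10*l)
D = -1 (D = 4 - 5 = -1)
(L(1, 6) + D)*0 = ((98 + 2*1² + 10*6) - 1)*0 = ((98 + 2*1 + 60) - 1)*0 = ((98 + 2 + 60) - 1)*0 = (160 - 1)*0 = 159*0 = 0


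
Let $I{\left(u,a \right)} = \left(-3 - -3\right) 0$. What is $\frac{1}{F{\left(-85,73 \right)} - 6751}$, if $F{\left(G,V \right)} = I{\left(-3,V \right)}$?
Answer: $- \frac{1}{6751} \approx -0.00014813$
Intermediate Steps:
$I{\left(u,a \right)} = 0$ ($I{\left(u,a \right)} = \left(-3 + 3\right) 0 = 0 \cdot 0 = 0$)
$F{\left(G,V \right)} = 0$
$\frac{1}{F{\left(-85,73 \right)} - 6751} = \frac{1}{0 - 6751} = \frac{1}{-6751} = - \frac{1}{6751}$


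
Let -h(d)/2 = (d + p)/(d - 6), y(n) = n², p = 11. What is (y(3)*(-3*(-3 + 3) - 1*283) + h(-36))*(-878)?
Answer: 46983536/21 ≈ 2.2373e+6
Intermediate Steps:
h(d) = -2*(11 + d)/(-6 + d) (h(d) = -2*(d + 11)/(d - 6) = -2*(11 + d)/(-6 + d))
(y(3)*(-3*(-3 + 3) - 1*283) + h(-36))*(-878) = (3²*(-3*(-3 + 3) - 1*283) + 2*(-11 - 1*(-36))/(-6 - 36))*(-878) = (9*(-3*0 - 283) + 2*(-11 + 36)/(-42))*(-878) = (9*(0 - 283) + 2*(-1/42)*25)*(-878) = (9*(-283) - 25/21)*(-878) = (-2547 - 25/21)*(-878) = -53512/21*(-878) = 46983536/21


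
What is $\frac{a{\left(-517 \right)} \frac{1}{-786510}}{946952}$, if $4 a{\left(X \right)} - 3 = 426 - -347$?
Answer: $- \frac{97}{372393608760} \approx -2.6048 \cdot 10^{-10}$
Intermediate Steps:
$a{\left(X \right)} = 194$ ($a{\left(X \right)} = \frac{3}{4} + \frac{426 - -347}{4} = \frac{3}{4} + \frac{426 + 347}{4} = \frac{3}{4} + \frac{1}{4} \cdot 773 = \frac{3}{4} + \frac{773}{4} = 194$)
$\frac{a{\left(-517 \right)} \frac{1}{-786510}}{946952} = \frac{194 \frac{1}{-786510}}{946952} = 194 \left(- \frac{1}{786510}\right) \frac{1}{946952} = \left(- \frac{97}{393255}\right) \frac{1}{946952} = - \frac{97}{372393608760}$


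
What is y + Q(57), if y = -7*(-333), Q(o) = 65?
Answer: 2396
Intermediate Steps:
y = 2331
y + Q(57) = 2331 + 65 = 2396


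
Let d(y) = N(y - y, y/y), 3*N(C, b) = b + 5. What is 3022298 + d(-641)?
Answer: 3022300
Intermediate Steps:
N(C, b) = 5/3 + b/3 (N(C, b) = (b + 5)/3 = (5 + b)/3 = 5/3 + b/3)
d(y) = 2 (d(y) = 5/3 + (y/y)/3 = 5/3 + (1/3)*1 = 5/3 + 1/3 = 2)
3022298 + d(-641) = 3022298 + 2 = 3022300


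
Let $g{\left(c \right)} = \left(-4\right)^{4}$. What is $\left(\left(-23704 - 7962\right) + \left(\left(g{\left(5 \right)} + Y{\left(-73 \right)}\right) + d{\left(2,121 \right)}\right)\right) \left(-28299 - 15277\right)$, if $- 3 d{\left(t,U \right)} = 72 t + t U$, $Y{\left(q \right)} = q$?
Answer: $\frac{4132529960}{3} \approx 1.3775 \cdot 10^{9}$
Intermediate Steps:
$g{\left(c \right)} = 256$
$d{\left(t,U \right)} = - 24 t - \frac{U t}{3}$ ($d{\left(t,U \right)} = - \frac{72 t + t U}{3} = - \frac{72 t + U t}{3} = - 24 t - \frac{U t}{3}$)
$\left(\left(-23704 - 7962\right) + \left(\left(g{\left(5 \right)} + Y{\left(-73 \right)}\right) + d{\left(2,121 \right)}\right)\right) \left(-28299 - 15277\right) = \left(\left(-23704 - 7962\right) + \left(\left(256 - 73\right) - \frac{2 \left(72 + 121\right)}{3}\right)\right) \left(-28299 - 15277\right) = \left(\left(-23704 - 7962\right) + \left(183 - \frac{2}{3} \cdot 193\right)\right) \left(-43576\right) = \left(-31666 + \left(183 - \frac{386}{3}\right)\right) \left(-43576\right) = \left(-31666 + \frac{163}{3}\right) \left(-43576\right) = \left(- \frac{94835}{3}\right) \left(-43576\right) = \frac{4132529960}{3}$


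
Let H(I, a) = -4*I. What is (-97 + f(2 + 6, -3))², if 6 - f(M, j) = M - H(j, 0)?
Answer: 7569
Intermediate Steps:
f(M, j) = 6 - M - 4*j (f(M, j) = 6 - (M - (-4)*j) = 6 - (M + 4*j) = 6 + (-M - 4*j) = 6 - M - 4*j)
(-97 + f(2 + 6, -3))² = (-97 + (6 - (2 + 6) - 4*(-3)))² = (-97 + (6 - 1*8 + 12))² = (-97 + (6 - 8 + 12))² = (-97 + 10)² = (-87)² = 7569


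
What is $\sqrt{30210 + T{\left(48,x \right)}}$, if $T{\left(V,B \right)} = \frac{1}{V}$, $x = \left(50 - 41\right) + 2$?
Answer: $\frac{\sqrt{4350243}}{12} \approx 173.81$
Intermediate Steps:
$x = 11$ ($x = 9 + 2 = 11$)
$\sqrt{30210 + T{\left(48,x \right)}} = \sqrt{30210 + \frac{1}{48}} = \sqrt{\frac{1450081}{48}} = \frac{\sqrt{4350243}}{12}$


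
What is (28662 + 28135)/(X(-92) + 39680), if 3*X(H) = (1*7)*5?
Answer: 170391/119075 ≈ 1.4310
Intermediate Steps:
X(H) = 35/3 (X(H) = ((1*7)*5)/3 = (7*5)/3 = (⅓)*35 = 35/3)
(28662 + 28135)/(X(-92) + 39680) = (28662 + 28135)/(35/3 + 39680) = 56797/(119075/3) = 56797*(3/119075) = 170391/119075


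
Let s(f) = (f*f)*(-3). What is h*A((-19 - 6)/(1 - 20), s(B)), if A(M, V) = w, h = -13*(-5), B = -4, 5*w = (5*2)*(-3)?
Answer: -390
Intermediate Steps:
w = -6 (w = ((5*2)*(-3))/5 = (10*(-3))/5 = (⅕)*(-30) = -6)
s(f) = -3*f² (s(f) = f²*(-3) = -3*f²)
h = 65
A(M, V) = -6
h*A((-19 - 6)/(1 - 20), s(B)) = 65*(-6) = -390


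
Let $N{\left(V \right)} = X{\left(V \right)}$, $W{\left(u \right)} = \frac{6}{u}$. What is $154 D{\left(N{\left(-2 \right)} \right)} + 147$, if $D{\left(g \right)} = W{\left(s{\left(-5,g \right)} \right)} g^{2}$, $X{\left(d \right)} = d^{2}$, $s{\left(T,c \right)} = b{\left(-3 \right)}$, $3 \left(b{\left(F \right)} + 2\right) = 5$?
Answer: $-44205$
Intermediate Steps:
$b{\left(F \right)} = - \frac{1}{3}$ ($b{\left(F \right)} = -2 + \frac{1}{3} \cdot 5 = -2 + \frac{5}{3} = - \frac{1}{3}$)
$s{\left(T,c \right)} = - \frac{1}{3}$
$N{\left(V \right)} = V^{2}$
$D{\left(g \right)} = - 18 g^{2}$ ($D{\left(g \right)} = \frac{6}{- \frac{1}{3}} g^{2} = 6 \left(-3\right) g^{2} = - 18 g^{2}$)
$154 D{\left(N{\left(-2 \right)} \right)} + 147 = 154 \left(- 18 \left(\left(-2\right)^{2}\right)^{2}\right) + 147 = 154 \left(- 18 \cdot 4^{2}\right) + 147 = 154 \left(\left(-18\right) 16\right) + 147 = 154 \left(-288\right) + 147 = -44352 + 147 = -44205$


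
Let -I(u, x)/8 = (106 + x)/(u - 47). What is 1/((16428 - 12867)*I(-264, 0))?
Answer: 311/3019728 ≈ 0.00010299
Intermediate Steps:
I(u, x) = -8*(106 + x)/(-47 + u) (I(u, x) = -8*(106 + x)/(u - 47) = -8*(106 + x)/(-47 + u))
1/((16428 - 12867)*I(-264, 0)) = 1/((16428 - 12867)*((8*(-106 - 1*0)/(-47 - 264)))) = 1/(3561*((8*(-106 + 0)/(-311)))) = 1/(3561*((8*(-1/311)*(-106)))) = 1/(3561*(848/311)) = (1/3561)*(311/848) = 311/3019728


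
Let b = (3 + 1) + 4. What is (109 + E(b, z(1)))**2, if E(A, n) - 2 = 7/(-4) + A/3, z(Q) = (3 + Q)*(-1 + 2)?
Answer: 1803649/144 ≈ 12525.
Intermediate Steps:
z(Q) = 3 + Q (z(Q) = (3 + Q)*1 = 3 + Q)
b = 8 (b = 4 + 4 = 8)
E(A, n) = 1/4 + A/3 (E(A, n) = 2 + (7/(-4) + A/3) = 2 + (7*(-1/4) + A*(1/3)) = 2 + (-7/4 + A/3) = 1/4 + A/3)
(109 + E(b, z(1)))**2 = (109 + (1/4 + (1/3)*8))**2 = (109 + (1/4 + 8/3))**2 = (109 + 35/12)**2 = (1343/12)**2 = 1803649/144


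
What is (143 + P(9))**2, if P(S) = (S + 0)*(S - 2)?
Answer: 42436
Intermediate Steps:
P(S) = S*(-2 + S)
(143 + P(9))**2 = (143 + 9*(-2 + 9))**2 = (143 + 9*7)**2 = (143 + 63)**2 = 206**2 = 42436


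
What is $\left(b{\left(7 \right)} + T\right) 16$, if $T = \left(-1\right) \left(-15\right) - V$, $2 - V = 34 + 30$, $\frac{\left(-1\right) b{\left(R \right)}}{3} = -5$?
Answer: $1472$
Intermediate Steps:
$b{\left(R \right)} = 15$ ($b{\left(R \right)} = \left(-3\right) \left(-5\right) = 15$)
$V = -62$ ($V = 2 - \left(34 + 30\right) = 2 - 64 = -62$)
$T = 77$ ($T = \left(-1\right) \left(-15\right) - -62 = 15 + 62 = 77$)
$\left(b{\left(7 \right)} + T\right) 16 = \left(15 + 77\right) 16 = 92 \cdot 16 = 1472$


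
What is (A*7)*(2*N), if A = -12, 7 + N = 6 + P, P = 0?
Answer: 168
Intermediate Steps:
N = -1 (N = -7 + (6 + 0) = -7 + 6 = -1)
(A*7)*(2*N) = (-12*7)*(2*(-1)) = -84*(-2) = 168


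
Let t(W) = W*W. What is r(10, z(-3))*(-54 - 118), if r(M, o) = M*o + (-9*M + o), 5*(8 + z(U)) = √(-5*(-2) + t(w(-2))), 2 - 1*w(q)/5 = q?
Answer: 30616 - 1892*√410/5 ≈ 22954.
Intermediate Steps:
w(q) = 10 - 5*q
t(W) = W²
z(U) = -8 + √410/5 (z(U) = -8 + √(-5*(-2) + (10 - 5*(-2))²)/5 = -8 + √(10 + (10 + 10)²)/5 = -8 + √(10 + 20²)/5 = -8 + √(10 + 400)/5 = -8 + √410/5)
r(M, o) = o - 9*M + M*o (r(M, o) = M*o + (o - 9*M) = o - 9*M + M*o)
r(10, z(-3))*(-54 - 118) = ((-8 + √410/5) - 9*10 + 10*(-8 + √410/5))*(-54 - 118) = ((-8 + √410/5) - 90 + (-80 + 2*√410))*(-172) = (-178 + 11*√410/5)*(-172) = 30616 - 1892*√410/5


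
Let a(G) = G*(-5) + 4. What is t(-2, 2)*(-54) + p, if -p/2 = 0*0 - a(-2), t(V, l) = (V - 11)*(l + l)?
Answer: 2836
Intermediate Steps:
a(G) = 4 - 5*G (a(G) = -5*G + 4 = 4 - 5*G)
t(V, l) = 2*l*(-11 + V) (t(V, l) = (-11 + V)*(2*l) = 2*l*(-11 + V))
p = 28 (p = -2*(0*0 - (4 - 5*(-2))) = -2*(0 - (4 + 10)) = -2*(0 - 1*14) = -2*(0 - 14) = -2*(-14) = 28)
t(-2, 2)*(-54) + p = (2*2*(-11 - 2))*(-54) + 28 = (2*2*(-13))*(-54) + 28 = -52*(-54) + 28 = 2808 + 28 = 2836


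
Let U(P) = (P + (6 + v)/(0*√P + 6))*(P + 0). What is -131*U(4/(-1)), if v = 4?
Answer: -3668/3 ≈ -1222.7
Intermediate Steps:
U(P) = P*(5/3 + P) (U(P) = (P + (6 + 4)/(0*√P + 6))*(P + 0) = (P + 10/(0 + 6))*P = (P + 10/6)*P = (P + 10*(⅙))*P = (P + 5/3)*P = (5/3 + P)*P = P*(5/3 + P))
-131*U(4/(-1)) = -131*4/(-1)*(5 + 3*(4/(-1)))/3 = -131*4*(-1)*(5 + 3*(4*(-1)))/3 = -131*(-4)*(5 + 3*(-4))/3 = -131*(-4)*(5 - 12)/3 = -131*(-4)*(-7)/3 = -131*28/3 = -3668/3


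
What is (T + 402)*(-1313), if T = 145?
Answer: -718211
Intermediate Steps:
(T + 402)*(-1313) = (145 + 402)*(-1313) = 547*(-1313) = -718211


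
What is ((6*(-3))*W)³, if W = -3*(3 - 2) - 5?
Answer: 2985984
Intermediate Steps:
W = -8 (W = -3*1 - 5 = -3 - 5 = -8)
((6*(-3))*W)³ = ((6*(-3))*(-8))³ = (-18*(-8))³ = 144³ = 2985984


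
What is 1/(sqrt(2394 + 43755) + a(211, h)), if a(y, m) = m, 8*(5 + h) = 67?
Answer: -72/984269 + 64*sqrt(46149)/2952807 ≈ 0.0045830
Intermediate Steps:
h = 27/8 (h = -5 + (1/8)*67 = -5 + 67/8 = 27/8 ≈ 3.3750)
1/(sqrt(2394 + 43755) + a(211, h)) = 1/(sqrt(2394 + 43755) + 27/8) = 1/(sqrt(46149) + 27/8) = 1/(27/8 + sqrt(46149))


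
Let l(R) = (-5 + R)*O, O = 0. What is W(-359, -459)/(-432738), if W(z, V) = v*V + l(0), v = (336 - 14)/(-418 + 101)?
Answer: -8211/7620997 ≈ -0.0010774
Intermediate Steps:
l(R) = 0 (l(R) = (-5 + R)*0 = 0)
v = -322/317 (v = 322/(-317) = 322*(-1/317) = -322/317 ≈ -1.0158)
W(z, V) = -322*V/317 (W(z, V) = -322*V/317 + 0 = -322*V/317)
W(-359, -459)/(-432738) = -322/317*(-459)/(-432738) = (147798/317)*(-1/432738) = -8211/7620997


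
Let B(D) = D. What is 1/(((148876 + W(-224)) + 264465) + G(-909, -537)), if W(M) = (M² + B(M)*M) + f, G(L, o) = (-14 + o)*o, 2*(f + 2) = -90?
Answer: 1/809533 ≈ 1.2353e-6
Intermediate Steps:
f = -47 (f = -2 + (½)*(-90) = -2 - 45 = -47)
G(L, o) = o*(-14 + o)
W(M) = -47 + 2*M² (W(M) = (M² + M*M) - 47 = (M² + M²) - 47 = 2*M² - 47 = -47 + 2*M²)
1/(((148876 + W(-224)) + 264465) + G(-909, -537)) = 1/(((148876 + (-47 + 2*(-224)²)) + 264465) - 537*(-14 - 537)) = 1/(((148876 + (-47 + 2*50176)) + 264465) - 537*(-551)) = 1/(((148876 + (-47 + 100352)) + 264465) + 295887) = 1/(((148876 + 100305) + 264465) + 295887) = 1/((249181 + 264465) + 295887) = 1/(513646 + 295887) = 1/809533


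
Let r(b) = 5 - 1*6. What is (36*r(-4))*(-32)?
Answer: 1152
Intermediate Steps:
r(b) = -1 (r(b) = 5 - 6 = -1)
(36*r(-4))*(-32) = (36*(-1))*(-32) = -36*(-32) = 1152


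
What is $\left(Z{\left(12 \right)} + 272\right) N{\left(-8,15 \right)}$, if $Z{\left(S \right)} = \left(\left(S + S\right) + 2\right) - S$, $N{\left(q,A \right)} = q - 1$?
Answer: $-2574$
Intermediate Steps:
$N{\left(q,A \right)} = -1 + q$
$Z{\left(S \right)} = 2 + S$ ($Z{\left(S \right)} = \left(2 S + 2\right) - S = \left(2 + 2 S\right) - S = 2 + S$)
$\left(Z{\left(12 \right)} + 272\right) N{\left(-8,15 \right)} = \left(\left(2 + 12\right) + 272\right) \left(-1 - 8\right) = \left(14 + 272\right) \left(-9\right) = 286 \left(-9\right) = -2574$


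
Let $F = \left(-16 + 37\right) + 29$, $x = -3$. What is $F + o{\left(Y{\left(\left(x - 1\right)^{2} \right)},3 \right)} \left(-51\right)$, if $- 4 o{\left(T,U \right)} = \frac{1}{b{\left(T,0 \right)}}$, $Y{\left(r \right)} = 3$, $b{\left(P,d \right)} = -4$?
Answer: $\frac{749}{16} \approx 46.813$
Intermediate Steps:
$F = 50$ ($F = 21 + 29 = 50$)
$o{\left(T,U \right)} = \frac{1}{16}$ ($o{\left(T,U \right)} = - \frac{1}{4 \left(-4\right)} = \left(- \frac{1}{4}\right) \left(- \frac{1}{4}\right) = \frac{1}{16}$)
$F + o{\left(Y{\left(\left(x - 1\right)^{2} \right)},3 \right)} \left(-51\right) = 50 + \frac{1}{16} \left(-51\right) = 50 - \frac{51}{16} = \frac{749}{16}$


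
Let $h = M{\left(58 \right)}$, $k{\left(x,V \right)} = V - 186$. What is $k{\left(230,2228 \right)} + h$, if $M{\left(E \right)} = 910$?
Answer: $2952$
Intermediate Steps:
$k{\left(x,V \right)} = -186 + V$
$h = 910$
$k{\left(230,2228 \right)} + h = \left(-186 + 2228\right) + 910 = 2042 + 910 = 2952$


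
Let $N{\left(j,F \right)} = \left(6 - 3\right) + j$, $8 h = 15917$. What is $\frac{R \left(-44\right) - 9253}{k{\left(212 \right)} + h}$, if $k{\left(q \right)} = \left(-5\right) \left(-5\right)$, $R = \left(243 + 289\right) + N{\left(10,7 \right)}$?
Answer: $- \frac{265864}{16117} \approx -16.496$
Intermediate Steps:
$h = \frac{15917}{8}$ ($h = \frac{1}{8} \cdot 15917 = \frac{15917}{8} \approx 1989.6$)
$N{\left(j,F \right)} = 3 + j$
$R = 545$ ($R = \left(243 + 289\right) + \left(3 + 10\right) = 532 + 13 = 545$)
$k{\left(q \right)} = 25$
$\frac{R \left(-44\right) - 9253}{k{\left(212 \right)} + h} = \frac{545 \left(-44\right) - 9253}{25 + \frac{15917}{8}} = \frac{-23980 + \left(-16018 + 6765\right)}{\frac{16117}{8}} = \left(-23980 - 9253\right) \frac{8}{16117} = \left(-33233\right) \frac{8}{16117} = - \frac{265864}{16117}$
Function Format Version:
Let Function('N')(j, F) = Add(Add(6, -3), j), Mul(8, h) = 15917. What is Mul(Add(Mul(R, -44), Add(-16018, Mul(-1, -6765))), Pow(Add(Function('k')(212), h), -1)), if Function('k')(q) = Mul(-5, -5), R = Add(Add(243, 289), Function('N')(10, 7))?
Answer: Rational(-265864, 16117) ≈ -16.496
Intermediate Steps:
h = Rational(15917, 8) (h = Mul(Rational(1, 8), 15917) = Rational(15917, 8) ≈ 1989.6)
Function('N')(j, F) = Add(3, j)
R = 545 (R = Add(Add(243, 289), Add(3, 10)) = Add(532, 13) = 545)
Function('k')(q) = 25
Mul(Add(Mul(R, -44), Add(-16018, Mul(-1, -6765))), Pow(Add(Function('k')(212), h), -1)) = Mul(Add(Mul(545, -44), Add(-16018, Mul(-1, -6765))), Pow(Add(25, Rational(15917, 8)), -1)) = Mul(Add(-23980, Add(-16018, 6765)), Pow(Rational(16117, 8), -1)) = Mul(Add(-23980, -9253), Rational(8, 16117)) = Mul(-33233, Rational(8, 16117)) = Rational(-265864, 16117)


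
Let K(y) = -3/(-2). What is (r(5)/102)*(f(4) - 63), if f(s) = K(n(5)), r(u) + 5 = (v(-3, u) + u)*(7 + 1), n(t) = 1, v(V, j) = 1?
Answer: -1763/68 ≈ -25.926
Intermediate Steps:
K(y) = 3/2 (K(y) = -3*(-½) = 3/2)
r(u) = 3 + 8*u (r(u) = -5 + (1 + u)*(7 + 1) = -5 + (1 + u)*8 = -5 + (8 + 8*u) = 3 + 8*u)
f(s) = 3/2
(r(5)/102)*(f(4) - 63) = ((3 + 8*5)/102)*(3/2 - 63) = ((3 + 40)*(1/102))*(-123/2) = (43*(1/102))*(-123/2) = (43/102)*(-123/2) = -1763/68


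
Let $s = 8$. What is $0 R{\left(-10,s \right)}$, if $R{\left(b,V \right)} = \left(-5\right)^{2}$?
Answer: $0$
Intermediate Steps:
$R{\left(b,V \right)} = 25$
$0 R{\left(-10,s \right)} = 0 \cdot 25 = 0$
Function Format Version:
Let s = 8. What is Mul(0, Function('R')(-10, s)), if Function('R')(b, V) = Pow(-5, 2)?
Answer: 0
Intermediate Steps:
Function('R')(b, V) = 25
Mul(0, Function('R')(-10, s)) = Mul(0, 25) = 0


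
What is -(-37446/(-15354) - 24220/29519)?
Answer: -17464157/10791303 ≈ -1.6184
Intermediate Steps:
-(-37446/(-15354) - 24220/29519) = -(-37446*(-1/15354) - 24220*1/29519) = -(6241/2559 - 3460/4217) = -1*17464157/10791303 = -17464157/10791303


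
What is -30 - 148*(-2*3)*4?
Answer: 3522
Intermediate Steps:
-30 - 148*(-2*3)*4 = -30 - (-888)*4 = -30 - 148*(-24) = -30 + 3552 = 3522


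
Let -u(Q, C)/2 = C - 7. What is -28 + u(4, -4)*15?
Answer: 302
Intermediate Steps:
u(Q, C) = 14 - 2*C (u(Q, C) = -2*(C - 7) = -2*(-7 + C) = 14 - 2*C)
-28 + u(4, -4)*15 = -28 + (14 - 2*(-4))*15 = -28 + (14 + 8)*15 = -28 + 22*15 = -28 + 330 = 302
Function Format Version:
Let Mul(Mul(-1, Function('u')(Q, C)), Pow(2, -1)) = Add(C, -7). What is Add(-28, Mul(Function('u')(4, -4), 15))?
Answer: 302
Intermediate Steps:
Function('u')(Q, C) = Add(14, Mul(-2, C)) (Function('u')(Q, C) = Mul(-2, Add(C, -7)) = Mul(-2, Add(-7, C)) = Add(14, Mul(-2, C)))
Add(-28, Mul(Function('u')(4, -4), 15)) = Add(-28, Mul(Add(14, Mul(-2, -4)), 15)) = Add(-28, Mul(Add(14, 8), 15)) = Add(-28, Mul(22, 15)) = Add(-28, 330) = 302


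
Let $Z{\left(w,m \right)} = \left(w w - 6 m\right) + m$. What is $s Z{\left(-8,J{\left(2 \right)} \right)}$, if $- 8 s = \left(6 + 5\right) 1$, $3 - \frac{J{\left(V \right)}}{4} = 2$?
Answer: $- \frac{121}{2} \approx -60.5$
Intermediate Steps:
$J{\left(V \right)} = 4$ ($J{\left(V \right)} = 12 - 8 = 4$)
$Z{\left(w,m \right)} = w^{2} - 5 m$ ($Z{\left(w,m \right)} = \left(w^{2} - 6 m\right) + m = w^{2} - 5 m$)
$s = - \frac{11}{8}$ ($s = - \frac{\left(6 + 5\right) 1}{8} = - \frac{11 \cdot 1}{8} = \left(- \frac{1}{8}\right) 11 = - \frac{11}{8} \approx -1.375$)
$s Z{\left(-8,J{\left(2 \right)} \right)} = - \frac{11 \left(\left(-8\right)^{2} - 20\right)}{8} = - \frac{11 \left(64 - 20\right)}{8} = \left(- \frac{11}{8}\right) 44 = - \frac{121}{2}$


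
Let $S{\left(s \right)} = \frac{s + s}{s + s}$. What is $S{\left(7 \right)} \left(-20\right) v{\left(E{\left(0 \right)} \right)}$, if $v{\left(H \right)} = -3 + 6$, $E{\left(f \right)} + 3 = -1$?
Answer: $-60$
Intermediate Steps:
$E{\left(f \right)} = -4$ ($E{\left(f \right)} = -3 - 1 = -4$)
$v{\left(H \right)} = 3$
$S{\left(s \right)} = 1$ ($S{\left(s \right)} = \frac{2 s}{2 s} = 2 s \frac{1}{2 s} = 1$)
$S{\left(7 \right)} \left(-20\right) v{\left(E{\left(0 \right)} \right)} = 1 \left(-20\right) 3 = \left(-20\right) 3 = -60$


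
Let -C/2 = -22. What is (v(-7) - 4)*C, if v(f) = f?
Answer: -484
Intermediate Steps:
C = 44 (C = -2*(-22) = 44)
(v(-7) - 4)*C = (-7 - 4)*44 = -11*44 = -484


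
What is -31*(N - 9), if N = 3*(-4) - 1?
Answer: 682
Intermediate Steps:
N = -13 (N = -12 - 1 = -13)
-31*(N - 9) = -31*(-13 - 9) = -31*(-22) = 682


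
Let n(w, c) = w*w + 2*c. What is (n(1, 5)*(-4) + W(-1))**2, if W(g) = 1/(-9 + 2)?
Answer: 95481/49 ≈ 1948.6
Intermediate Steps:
n(w, c) = w**2 + 2*c
W(g) = -1/7 (W(g) = 1/(-7) = -1/7)
(n(1, 5)*(-4) + W(-1))**2 = ((1**2 + 2*5)*(-4) - 1/7)**2 = ((1 + 10)*(-4) - 1/7)**2 = (11*(-4) - 1/7)**2 = (-44 - 1/7)**2 = (-309/7)**2 = 95481/49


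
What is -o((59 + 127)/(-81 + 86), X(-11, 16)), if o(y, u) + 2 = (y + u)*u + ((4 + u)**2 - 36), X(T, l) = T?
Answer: 1386/5 ≈ 277.20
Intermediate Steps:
o(y, u) = -38 + (4 + u)**2 + u*(u + y) (o(y, u) = -2 + ((y + u)*u + ((4 + u)**2 - 36)) = -2 + ((u + y)*u + (-36 + (4 + u)**2)) = -2 + (u*(u + y) + (-36 + (4 + u)**2)) = -2 + (-36 + (4 + u)**2 + u*(u + y)) = -38 + (4 + u)**2 + u*(u + y))
-o((59 + 127)/(-81 + 86), X(-11, 16)) = -(-38 + (-11)**2 + (4 - 11)**2 - 11*(59 + 127)/(-81 + 86)) = -(-38 + 121 + (-7)**2 - 2046/5) = -(-38 + 121 + 49 - 2046/5) = -1*(-1386/5) = 1386/5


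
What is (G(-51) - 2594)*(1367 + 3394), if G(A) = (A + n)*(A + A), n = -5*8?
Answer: 31841568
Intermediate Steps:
n = -40
G(A) = 2*A*(-40 + A) (G(A) = (A - 40)*(A + A) = (-40 + A)*(2*A) = 2*A*(-40 + A))
(G(-51) - 2594)*(1367 + 3394) = (2*(-51)*(-40 - 51) - 2594)*(1367 + 3394) = (2*(-51)*(-91) - 2594)*4761 = (9282 - 2594)*4761 = 6688*4761 = 31841568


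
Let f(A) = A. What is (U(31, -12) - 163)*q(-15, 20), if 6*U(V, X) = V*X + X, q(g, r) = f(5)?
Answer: -1135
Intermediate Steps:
q(g, r) = 5
U(V, X) = X/6 + V*X/6 (U(V, X) = (V*X + X)/6 = (X + V*X)/6 = X/6 + V*X/6)
(U(31, -12) - 163)*q(-15, 20) = ((1/6)*(-12)*(1 + 31) - 163)*5 = ((1/6)*(-12)*32 - 163)*5 = (-64 - 163)*5 = -227*5 = -1135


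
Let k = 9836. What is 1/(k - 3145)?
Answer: 1/6691 ≈ 0.00014945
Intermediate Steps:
1/(k - 3145) = 1/(9836 - 3145) = 1/6691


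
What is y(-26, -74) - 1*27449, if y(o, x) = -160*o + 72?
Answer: -23217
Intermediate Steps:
y(o, x) = 72 - 160*o
y(-26, -74) - 1*27449 = (72 - 160*(-26)) - 1*27449 = (72 + 4160) - 27449 = 4232 - 27449 = -23217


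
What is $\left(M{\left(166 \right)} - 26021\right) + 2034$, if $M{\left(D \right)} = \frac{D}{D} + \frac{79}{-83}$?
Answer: $- \frac{1990917}{83} \approx -23987.0$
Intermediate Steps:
$M{\left(D \right)} = \frac{4}{83}$ ($M{\left(D \right)} = 1 + 79 \left(- \frac{1}{83}\right) = 1 - \frac{79}{83} = \frac{4}{83}$)
$\left(M{\left(166 \right)} - 26021\right) + 2034 = \left(\frac{4}{83} - 26021\right) + 2034 = - \frac{2159739}{83} + 2034 = - \frac{1990917}{83}$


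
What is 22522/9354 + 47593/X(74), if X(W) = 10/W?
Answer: 8235977362/23385 ≈ 3.5219e+5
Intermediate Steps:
22522/9354 + 47593/X(74) = 22522/9354 + 47593/((10/74)) = 22522*(1/9354) + 47593/((10*(1/74))) = 11261/4677 + 47593/(5/37) = 11261/4677 + 47593*(37/5) = 11261/4677 + 1760941/5 = 8235977362/23385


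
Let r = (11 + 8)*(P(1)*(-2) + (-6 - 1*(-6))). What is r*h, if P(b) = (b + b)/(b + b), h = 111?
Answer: -4218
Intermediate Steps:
P(b) = 1 (P(b) = (2*b)/((2*b)) = (2*b)*(1/(2*b)) = 1)
r = -38 (r = (11 + 8)*(1*(-2) + (-6 - 1*(-6))) = 19*(-2 + (-6 + 6)) = 19*(-2 + 0) = 19*(-2) = -38)
r*h = -38*111 = -4218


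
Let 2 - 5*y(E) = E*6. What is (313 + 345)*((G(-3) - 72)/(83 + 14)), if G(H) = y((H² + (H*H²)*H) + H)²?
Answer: 7069552/97 ≈ 72882.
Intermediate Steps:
y(E) = ⅖ - 6*E/5 (y(E) = ⅖ - E*6/5 = ⅖ - 6*E/5)
G(H) = (⅖ - 6*H/5 - 6*H²/5 - 6*H⁴/5)² (G(H) = (⅖ - 6*((H² + (H*H²)*H) + H)/5)² = (⅖ - 6*((H² + H³*H) + H)/5)² = (⅖ - 6*((H² + H⁴) + H)/5)² = (⅖ - 6*(H + H² + H⁴)/5)² = (⅖ + (-6*H/5 - 6*H²/5 - 6*H⁴/5))² = (⅖ - 6*H/5 - 6*H²/5 - 6*H⁴/5)²)
(313 + 345)*((G(-3) - 72)/(83 + 14)) = (313 + 345)*((4*(-1 + 3*(-3)*(1 - 3 + (-3)³))²/25 - 72)/(83 + 14)) = 658*((4*(-1 + 3*(-3)*(1 - 3 - 27))²/25 - 72)/97) = 658*((4*(-1 + 3*(-3)*(-29))²/25 - 72)*(1/97)) = 658*((4*(-1 + 261)²/25 - 72)*(1/97)) = 658*(((4/25)*260² - 72)*(1/97)) = 658*(((4/25)*67600 - 72)*(1/97)) = 658*((10816 - 72)*(1/97)) = 658*(10744*(1/97)) = 658*(10744/97) = 7069552/97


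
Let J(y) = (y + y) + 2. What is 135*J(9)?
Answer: 2700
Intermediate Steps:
J(y) = 2 + 2*y (J(y) = 2*y + 2 = 2 + 2*y)
135*J(9) = 135*(2 + 2*9) = 135*(2 + 18) = 135*20 = 2700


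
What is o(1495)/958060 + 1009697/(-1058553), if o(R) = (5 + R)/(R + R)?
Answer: -28923758325523/30323302886682 ≈ -0.95385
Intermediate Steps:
o(R) = (5 + R)/(2*R) (o(R) = (5 + R)/((2*R)) = (5 + R)*(1/(2*R)) = (5 + R)/(2*R))
o(1495)/958060 + 1009697/(-1058553) = ((½)*(5 + 1495)/1495)/958060 + 1009697/(-1058553) = ((½)*(1/1495)*1500)*(1/958060) + 1009697*(-1/1058553) = (150/299)*(1/958060) - 1009697/1058553 = 15/28645994 - 1009697/1058553 = -28923758325523/30323302886682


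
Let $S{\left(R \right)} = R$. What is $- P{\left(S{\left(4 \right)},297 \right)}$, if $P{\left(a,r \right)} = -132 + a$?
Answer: $128$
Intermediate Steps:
$- P{\left(S{\left(4 \right)},297 \right)} = - (-132 + 4) = \left(-1\right) \left(-128\right) = 128$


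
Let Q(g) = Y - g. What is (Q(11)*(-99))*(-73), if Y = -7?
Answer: -130086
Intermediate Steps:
Q(g) = -7 - g
(Q(11)*(-99))*(-73) = ((-7 - 1*11)*(-99))*(-73) = ((-7 - 11)*(-99))*(-73) = -18*(-99)*(-73) = 1782*(-73) = -130086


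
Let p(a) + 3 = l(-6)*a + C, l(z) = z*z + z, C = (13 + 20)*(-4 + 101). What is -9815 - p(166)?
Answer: -17993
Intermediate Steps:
C = 3201 (C = 33*97 = 3201)
l(z) = z + z² (l(z) = z² + z = z + z²)
p(a) = 3198 + 30*a (p(a) = -3 + ((-6*(1 - 6))*a + 3201) = -3 + ((-6*(-5))*a + 3201) = -3 + (30*a + 3201) = -3 + (3201 + 30*a) = 3198 + 30*a)
-9815 - p(166) = -9815 - (3198 + 30*166) = -9815 - (3198 + 4980) = -9815 - 1*8178 = -9815 - 8178 = -17993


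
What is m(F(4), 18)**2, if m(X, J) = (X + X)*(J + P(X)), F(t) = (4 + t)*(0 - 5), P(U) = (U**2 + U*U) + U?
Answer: 64637977600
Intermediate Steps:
P(U) = U + 2*U**2 (P(U) = (U**2 + U**2) + U = 2*U**2 + U = U + 2*U**2)
F(t) = -20 - 5*t (F(t) = (4 + t)*(-5) = -20 - 5*t)
m(X, J) = 2*X*(J + X*(1 + 2*X)) (m(X, J) = (X + X)*(J + X*(1 + 2*X)) = (2*X)*(J + X*(1 + 2*X)) = 2*X*(J + X*(1 + 2*X)))
m(F(4), 18)**2 = (2*(-20 - 5*4)*(18 + (-20 - 5*4)*(1 + 2*(-20 - 5*4))))**2 = (2*(-20 - 20)*(18 + (-20 - 20)*(1 + 2*(-20 - 20))))**2 = (2*(-40)*(18 - 40*(1 + 2*(-40))))**2 = (2*(-40)*(18 - 40*(1 - 80)))**2 = (2*(-40)*(18 - 40*(-79)))**2 = (2*(-40)*(18 + 3160))**2 = (2*(-40)*3178)**2 = (-254240)**2 = 64637977600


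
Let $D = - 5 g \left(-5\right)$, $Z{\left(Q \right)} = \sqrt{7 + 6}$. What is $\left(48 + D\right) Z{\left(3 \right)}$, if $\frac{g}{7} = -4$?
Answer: $- 652 \sqrt{13} \approx -2350.8$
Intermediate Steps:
$g = -28$ ($g = 7 \left(-4\right) = -28$)
$Z{\left(Q \right)} = \sqrt{13}$
$D = -700$ ($D = \left(-5\right) \left(-28\right) \left(-5\right) = 140 \left(-5\right) = -700$)
$\left(48 + D\right) Z{\left(3 \right)} = \left(48 - 700\right) \sqrt{13} = - 652 \sqrt{13}$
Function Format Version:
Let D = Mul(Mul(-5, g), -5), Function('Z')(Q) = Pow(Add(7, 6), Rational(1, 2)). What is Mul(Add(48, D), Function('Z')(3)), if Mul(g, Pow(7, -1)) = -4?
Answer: Mul(-652, Pow(13, Rational(1, 2))) ≈ -2350.8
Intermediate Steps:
g = -28 (g = Mul(7, -4) = -28)
Function('Z')(Q) = Pow(13, Rational(1, 2))
D = -700 (D = Mul(Mul(-5, -28), -5) = Mul(140, -5) = -700)
Mul(Add(48, D), Function('Z')(3)) = Mul(Add(48, -700), Pow(13, Rational(1, 2))) = Mul(-652, Pow(13, Rational(1, 2)))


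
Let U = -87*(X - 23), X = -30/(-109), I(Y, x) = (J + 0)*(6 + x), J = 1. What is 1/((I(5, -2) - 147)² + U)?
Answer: 109/2444440 ≈ 4.4591e-5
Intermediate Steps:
I(Y, x) = 6 + x (I(Y, x) = (1 + 0)*(6 + x) = 1*(6 + x) = 6 + x)
X = 30/109 (X = -30*(-1/109) = 30/109 ≈ 0.27523)
U = 215499/109 (U = -87*(30/109 - 23) = -87*(-2477/109) = 215499/109 ≈ 1977.1)
1/((I(5, -2) - 147)² + U) = 1/(((6 - 2) - 147)² + 215499/109) = 1/((4 - 147)² + 215499/109) = 1/((-143)² + 215499/109) = 1/(20449 + 215499/109) = 1/(2444440/109) = 109/2444440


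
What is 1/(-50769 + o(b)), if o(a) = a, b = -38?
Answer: -1/50807 ≈ -1.9682e-5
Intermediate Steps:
1/(-50769 + o(b)) = 1/(-50769 - 38) = 1/(-50807) = -1/50807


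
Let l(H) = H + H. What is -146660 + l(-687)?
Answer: -148034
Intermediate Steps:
l(H) = 2*H
-146660 + l(-687) = -146660 + 2*(-687) = -146660 - 1374 = -148034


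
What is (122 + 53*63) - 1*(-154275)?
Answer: 157736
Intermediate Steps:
(122 + 53*63) - 1*(-154275) = (122 + 3339) + 154275 = 3461 + 154275 = 157736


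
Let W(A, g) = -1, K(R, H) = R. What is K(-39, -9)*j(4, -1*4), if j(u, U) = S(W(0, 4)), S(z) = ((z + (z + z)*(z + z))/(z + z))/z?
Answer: -117/2 ≈ -58.500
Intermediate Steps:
S(z) = (z + 4*z²)/(2*z²) (S(z) = ((z + (2*z)*(2*z))/((2*z)))/z = ((z + 4*z²)*(1/(2*z)))/z = ((z + 4*z²)/(2*z))/z = (z + 4*z²)/(2*z²))
j(u, U) = 3/2 (j(u, U) = 2 + (½)/(-1) = 2 + (½)*(-1) = 2 - ½ = 3/2)
K(-39, -9)*j(4, -1*4) = -39*3/2 = -117/2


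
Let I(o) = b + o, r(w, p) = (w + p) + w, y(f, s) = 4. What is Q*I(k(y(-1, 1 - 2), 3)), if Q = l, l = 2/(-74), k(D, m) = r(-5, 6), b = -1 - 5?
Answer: 10/37 ≈ 0.27027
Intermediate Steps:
b = -6
r(w, p) = p + 2*w (r(w, p) = (p + w) + w = p + 2*w)
k(D, m) = -4 (k(D, m) = 6 + 2*(-5) = 6 - 10 = -4)
l = -1/37 (l = 2*(-1/74) = -1/37 ≈ -0.027027)
I(o) = -6 + o
Q = -1/37 ≈ -0.027027
Q*I(k(y(-1, 1 - 2), 3)) = -(-6 - 4)/37 = -1/37*(-10) = 10/37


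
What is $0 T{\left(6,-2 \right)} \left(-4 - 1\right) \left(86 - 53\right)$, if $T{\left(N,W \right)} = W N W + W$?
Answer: $0$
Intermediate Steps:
$T{\left(N,W \right)} = W + N W^{2}$ ($T{\left(N,W \right)} = N W W + W = N W^{2} + W = W + N W^{2}$)
$0 T{\left(6,-2 \right)} \left(-4 - 1\right) \left(86 - 53\right) = 0 \left(- 2 \left(1 + 6 \left(-2\right)\right)\right) \left(-4 - 1\right) \left(86 - 53\right) = 0 \left(- 2 \left(1 - 12\right)\right) \left(-4 - 1\right) 33 = 0 \left(\left(-2\right) \left(-11\right)\right) \left(-5\right) 33 = 0 \cdot 22 \left(-5\right) 33 = 0 \left(-5\right) 33 = 0 \cdot 33 = 0$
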